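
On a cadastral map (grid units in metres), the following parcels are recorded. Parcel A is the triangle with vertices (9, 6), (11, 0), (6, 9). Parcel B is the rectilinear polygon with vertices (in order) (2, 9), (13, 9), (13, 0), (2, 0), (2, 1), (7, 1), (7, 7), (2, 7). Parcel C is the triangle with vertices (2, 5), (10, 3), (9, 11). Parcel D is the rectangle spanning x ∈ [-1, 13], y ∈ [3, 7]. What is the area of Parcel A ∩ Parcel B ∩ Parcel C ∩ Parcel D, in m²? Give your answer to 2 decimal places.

4.05

The intersection is the polygon with vertices (9,6), (10,3), (9.226,3.193), (7.111,7), (8,7).
By the shoelace formula its area is 4.05.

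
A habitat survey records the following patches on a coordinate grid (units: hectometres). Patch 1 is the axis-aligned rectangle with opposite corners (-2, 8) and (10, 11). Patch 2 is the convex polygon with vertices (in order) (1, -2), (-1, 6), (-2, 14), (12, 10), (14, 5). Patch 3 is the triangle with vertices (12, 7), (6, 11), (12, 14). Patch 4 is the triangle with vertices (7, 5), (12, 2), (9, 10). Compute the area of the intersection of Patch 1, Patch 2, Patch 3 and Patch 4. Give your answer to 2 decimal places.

0.41

The intersection is the polygon with vertices (8.684,9.21), (9,10), (9.5,8.667).
By the shoelace formula its area is 0.41.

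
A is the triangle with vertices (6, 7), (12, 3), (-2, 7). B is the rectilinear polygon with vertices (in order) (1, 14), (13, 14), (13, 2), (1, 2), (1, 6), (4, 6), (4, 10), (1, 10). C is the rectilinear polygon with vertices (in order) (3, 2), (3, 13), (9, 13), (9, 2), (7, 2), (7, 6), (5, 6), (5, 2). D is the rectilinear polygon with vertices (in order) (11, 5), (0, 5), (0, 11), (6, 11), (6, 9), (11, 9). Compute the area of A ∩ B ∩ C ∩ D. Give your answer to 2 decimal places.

5.43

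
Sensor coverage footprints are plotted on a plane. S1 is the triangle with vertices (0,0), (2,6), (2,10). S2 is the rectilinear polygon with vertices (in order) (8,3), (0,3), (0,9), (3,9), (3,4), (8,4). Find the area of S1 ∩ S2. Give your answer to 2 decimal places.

3.30

The intersection is the polygon with vertices (2,6), (1,3), (0.6,3), (1.8,9), (2,9).
By the shoelace formula its area is 3.30.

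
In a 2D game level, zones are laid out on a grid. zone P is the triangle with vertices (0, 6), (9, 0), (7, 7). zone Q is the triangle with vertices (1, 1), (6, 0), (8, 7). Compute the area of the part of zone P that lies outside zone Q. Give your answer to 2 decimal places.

|zone P| = 25.5, |zone P∩zone Q| = 7.8174.
|zone P ∖ zone Q| = |zone P| − |zone P∩zone Q| = 25.5 − 7.8174 = 17.68.

17.68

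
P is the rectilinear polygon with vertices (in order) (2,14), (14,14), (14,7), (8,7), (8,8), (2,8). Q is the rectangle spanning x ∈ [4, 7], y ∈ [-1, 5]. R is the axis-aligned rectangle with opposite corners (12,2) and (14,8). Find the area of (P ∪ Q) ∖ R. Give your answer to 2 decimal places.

|P ∪ Q| = 96.
|(P ∪ Q) ∩ R| = 2.
|(P ∪ Q) ∖ R| = 96 − 2 = 94.00.

94.00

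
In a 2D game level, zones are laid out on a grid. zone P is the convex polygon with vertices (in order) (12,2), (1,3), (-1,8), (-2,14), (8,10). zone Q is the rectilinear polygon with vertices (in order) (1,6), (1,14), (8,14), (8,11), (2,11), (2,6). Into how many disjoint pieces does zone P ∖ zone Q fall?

1

zone P ∖ zone Q is a single connected region.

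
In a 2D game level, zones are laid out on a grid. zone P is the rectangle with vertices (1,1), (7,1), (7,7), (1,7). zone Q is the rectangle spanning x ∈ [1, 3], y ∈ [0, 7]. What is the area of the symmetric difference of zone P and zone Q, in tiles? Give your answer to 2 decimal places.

|zone P∩zone Q|: x∈[1,3], y∈[1,7] → 2·6 = 12.
|zone P △ zone Q| = |zone P| + |zone Q| − 2·|zone P∩zone Q| = 36 + 14 − 24 = 26.00.

26.00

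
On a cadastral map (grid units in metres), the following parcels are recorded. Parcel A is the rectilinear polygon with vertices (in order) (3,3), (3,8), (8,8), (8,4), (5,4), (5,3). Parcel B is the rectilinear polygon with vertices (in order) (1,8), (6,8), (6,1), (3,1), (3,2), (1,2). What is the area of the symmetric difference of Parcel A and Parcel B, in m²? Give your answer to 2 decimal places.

27.00

|Parcel A| = 22, |Parcel B| = 33, |Parcel A∩Parcel B| = 14.
|Parcel A △ Parcel B| = |Parcel A| + |Parcel B| − 2·|Parcel A∩Parcel B| = 22 + 33 − 28 = 27.00.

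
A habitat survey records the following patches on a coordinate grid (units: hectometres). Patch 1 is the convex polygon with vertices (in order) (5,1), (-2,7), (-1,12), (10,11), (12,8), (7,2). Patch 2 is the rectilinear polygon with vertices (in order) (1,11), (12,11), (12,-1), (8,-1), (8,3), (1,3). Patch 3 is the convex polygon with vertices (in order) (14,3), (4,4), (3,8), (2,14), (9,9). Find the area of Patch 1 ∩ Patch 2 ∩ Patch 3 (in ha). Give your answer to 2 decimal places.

43.30

The intersection is the polygon with vertices (6.2,11), (9,9), (10.917,6.7), (8.308,3.569), (4,4), (3,8), (2.5,11).
By the shoelace formula its area is 43.30.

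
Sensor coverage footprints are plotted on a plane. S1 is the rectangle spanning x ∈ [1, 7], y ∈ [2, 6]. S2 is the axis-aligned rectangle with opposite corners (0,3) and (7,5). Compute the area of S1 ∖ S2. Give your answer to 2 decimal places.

|S1∩S2|: x∈[1,7], y∈[3,5] → 6·2 = 12.
|S1| = 24.
|S1 ∖ S2| = |S1| − |S1∩S2| = 24 − 12 = 12.00.

12.00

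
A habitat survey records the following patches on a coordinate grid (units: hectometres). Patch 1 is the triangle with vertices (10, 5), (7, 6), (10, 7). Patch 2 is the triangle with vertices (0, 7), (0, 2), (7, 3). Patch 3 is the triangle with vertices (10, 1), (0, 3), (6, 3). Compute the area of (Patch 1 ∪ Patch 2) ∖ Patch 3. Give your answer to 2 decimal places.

18.51

|Patch 1 ∪ Patch 2| = 20.5.
|(Patch 1 ∪ Patch 2) ∩ Patch 3| = 1.9861.
|(Patch 1 ∪ Patch 2) ∖ Patch 3| = 20.5 − 1.9861 = 18.51.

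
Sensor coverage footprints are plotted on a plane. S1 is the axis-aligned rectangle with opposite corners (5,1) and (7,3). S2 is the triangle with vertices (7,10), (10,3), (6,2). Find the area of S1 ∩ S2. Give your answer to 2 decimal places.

0.81

The intersection is the polygon with vertices (7,3), (7,2.25), (6,2), (6.125,3).
By the shoelace formula its area is 0.81.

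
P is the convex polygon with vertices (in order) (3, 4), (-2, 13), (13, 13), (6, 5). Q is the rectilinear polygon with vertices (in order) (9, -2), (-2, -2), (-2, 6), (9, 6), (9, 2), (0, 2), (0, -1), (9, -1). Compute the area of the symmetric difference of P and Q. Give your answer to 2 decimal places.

|P| = 76, |Q| = 61, |P∩Q| = 6.0486.
|P △ Q| = |P| + |Q| − 2·|P∩Q| = 76 + 61 − 12.0972 = 124.90.

124.90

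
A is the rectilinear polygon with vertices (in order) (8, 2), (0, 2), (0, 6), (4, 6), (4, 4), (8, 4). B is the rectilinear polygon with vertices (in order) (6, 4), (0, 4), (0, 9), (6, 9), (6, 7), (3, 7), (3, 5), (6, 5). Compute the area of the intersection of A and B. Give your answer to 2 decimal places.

7.00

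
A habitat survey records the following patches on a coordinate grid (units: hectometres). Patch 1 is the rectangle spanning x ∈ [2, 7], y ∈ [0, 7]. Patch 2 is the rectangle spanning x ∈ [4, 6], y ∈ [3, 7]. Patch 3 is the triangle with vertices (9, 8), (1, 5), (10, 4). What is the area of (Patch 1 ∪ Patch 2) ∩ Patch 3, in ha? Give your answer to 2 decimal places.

8.42

The region (Patch 1 ∪ Patch 2) ∩ Patch 3 is the polygon with vertices (7,4.333), (2,4.889), (2,5.375), (6.333,7), (7,7).
By the shoelace formula its area is 8.42.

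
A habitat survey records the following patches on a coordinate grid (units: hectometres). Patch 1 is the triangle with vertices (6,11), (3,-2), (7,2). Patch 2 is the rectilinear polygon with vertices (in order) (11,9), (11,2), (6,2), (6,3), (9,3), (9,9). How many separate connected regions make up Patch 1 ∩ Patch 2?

1

Patch 1 ∩ Patch 2 is a single connected region.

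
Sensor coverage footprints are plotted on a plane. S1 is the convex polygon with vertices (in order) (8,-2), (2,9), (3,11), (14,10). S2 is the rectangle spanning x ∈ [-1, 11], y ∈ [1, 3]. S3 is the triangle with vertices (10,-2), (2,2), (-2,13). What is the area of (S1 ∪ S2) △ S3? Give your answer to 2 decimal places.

107.01

|S1 ∪ S2| = 96.1364.
|(S1 ∪ S2) ∩ S3| = 12.5619.
|(S1 ∪ S2) △ S3| = 96.1364 + 36 − 25.1237 = 107.01.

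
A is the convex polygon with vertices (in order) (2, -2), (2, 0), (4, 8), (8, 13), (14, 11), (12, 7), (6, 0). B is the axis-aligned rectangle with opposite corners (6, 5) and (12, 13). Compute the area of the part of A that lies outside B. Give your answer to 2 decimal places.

45.88

|A| = 87, |A∩B| = 41.119.
|A ∖ B| = |A| − |A∩B| = 87 − 41.119 = 45.88.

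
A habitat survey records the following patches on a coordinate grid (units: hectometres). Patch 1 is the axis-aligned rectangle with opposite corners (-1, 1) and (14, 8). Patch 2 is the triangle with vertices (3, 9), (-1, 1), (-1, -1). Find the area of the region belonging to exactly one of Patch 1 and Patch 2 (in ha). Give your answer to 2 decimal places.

|Patch 1| = 105, |Patch 2| = 4, |Patch 1∩Patch 2| = 3.15.
|Patch 1 △ Patch 2| = |Patch 1| + |Patch 2| − 2·|Patch 1∩Patch 2| = 105 + 4 − 6.3 = 102.70.

102.70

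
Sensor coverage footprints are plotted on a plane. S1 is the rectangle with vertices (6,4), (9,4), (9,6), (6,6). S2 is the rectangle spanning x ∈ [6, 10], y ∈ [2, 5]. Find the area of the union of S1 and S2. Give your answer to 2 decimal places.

By inclusion–exclusion:
Individual areas: |S1| = 6, |S2| = 12.
|S1∩S2|: x∈[6,9], y∈[4,5] → 3·1 = 3.
|S1 ∪ S2| = 18 − 3 = 15.00.

15.00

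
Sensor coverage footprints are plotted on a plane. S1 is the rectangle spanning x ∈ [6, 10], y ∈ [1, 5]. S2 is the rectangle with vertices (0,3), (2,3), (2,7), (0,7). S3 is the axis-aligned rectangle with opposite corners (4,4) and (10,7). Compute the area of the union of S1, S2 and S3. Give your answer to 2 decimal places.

By inclusion–exclusion:
Individual areas: |S1| = 16, |S2| = 8, |S3| = 18.
|S1∩S2| = 0 (no overlap).
|S1∩S3|: x∈[6,10], y∈[4,5] → 4·1 = 4.
|S2∩S3| = 0 (no overlap).
|S1∩S2∩S3| = 0.
|S1 ∪ S2 ∪ S3| = 42 − 4 + 0 = 38.00.

38.00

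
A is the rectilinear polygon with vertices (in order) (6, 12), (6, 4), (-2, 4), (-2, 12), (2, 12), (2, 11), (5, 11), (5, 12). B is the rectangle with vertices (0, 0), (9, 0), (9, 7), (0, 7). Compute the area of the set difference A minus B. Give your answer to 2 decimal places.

|A| = 61, |A∩B| = 18.
|A ∖ B| = |A| − |A∩B| = 61 − 18 = 43.00.

43.00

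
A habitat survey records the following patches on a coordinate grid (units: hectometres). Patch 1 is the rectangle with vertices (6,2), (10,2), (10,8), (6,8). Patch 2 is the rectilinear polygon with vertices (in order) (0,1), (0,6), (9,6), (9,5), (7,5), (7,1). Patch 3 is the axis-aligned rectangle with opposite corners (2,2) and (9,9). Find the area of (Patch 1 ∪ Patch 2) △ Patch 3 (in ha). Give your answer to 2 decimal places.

36.00

|Patch 1 ∪ Patch 2| = 55.
|(Patch 1 ∪ Patch 2) ∩ Patch 3| = 34.
|(Patch 1 ∪ Patch 2) △ Patch 3| = 55 + 49 − 68 = 36.00.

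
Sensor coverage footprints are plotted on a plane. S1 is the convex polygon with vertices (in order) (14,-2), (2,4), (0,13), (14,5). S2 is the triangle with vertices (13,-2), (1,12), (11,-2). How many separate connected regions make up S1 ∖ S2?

1

S1 ∖ S2 is a single connected region.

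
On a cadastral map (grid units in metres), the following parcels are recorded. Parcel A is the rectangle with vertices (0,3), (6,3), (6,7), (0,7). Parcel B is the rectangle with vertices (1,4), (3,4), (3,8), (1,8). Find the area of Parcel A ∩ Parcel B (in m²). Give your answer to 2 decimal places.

|Parcel A∩Parcel B|: x∈[1,3], y∈[4,7] → 2·3 = 6.

6.00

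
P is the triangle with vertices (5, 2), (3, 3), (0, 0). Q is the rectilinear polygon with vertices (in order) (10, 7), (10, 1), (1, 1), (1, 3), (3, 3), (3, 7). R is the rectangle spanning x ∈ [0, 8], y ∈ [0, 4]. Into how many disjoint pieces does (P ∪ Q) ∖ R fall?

1

(P ∪ Q) ∖ R is a single connected region.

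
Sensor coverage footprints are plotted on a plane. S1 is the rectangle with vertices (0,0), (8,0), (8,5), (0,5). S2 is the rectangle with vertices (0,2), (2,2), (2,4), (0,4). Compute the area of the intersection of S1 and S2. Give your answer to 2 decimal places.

|S1∩S2|: x∈[0,2], y∈[2,4] → 2·2 = 4.

4.00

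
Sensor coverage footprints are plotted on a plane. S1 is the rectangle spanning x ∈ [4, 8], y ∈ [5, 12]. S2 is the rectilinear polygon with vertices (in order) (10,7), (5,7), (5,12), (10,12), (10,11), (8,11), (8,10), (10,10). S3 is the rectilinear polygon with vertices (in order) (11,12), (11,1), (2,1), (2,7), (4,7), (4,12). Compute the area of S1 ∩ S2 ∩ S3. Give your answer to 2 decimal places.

15.00

The intersection is the polygon with vertices (5,7), (5,12), (8,12), (8,11), (8,10), (8,7).
By the shoelace formula its area is 15.00.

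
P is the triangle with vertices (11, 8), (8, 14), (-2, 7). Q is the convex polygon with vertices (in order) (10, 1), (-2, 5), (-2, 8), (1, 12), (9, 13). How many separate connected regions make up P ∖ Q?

P ∖ Q splits into 2 disjoint pieces (area 3.1041, area 1.3983).

2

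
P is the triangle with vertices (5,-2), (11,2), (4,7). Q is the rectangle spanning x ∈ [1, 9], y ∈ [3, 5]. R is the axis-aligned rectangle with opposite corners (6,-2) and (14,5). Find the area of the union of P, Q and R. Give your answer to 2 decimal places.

By inclusion–exclusion:
Individual areas: |P| = 29, |Q| = 16, |R| = 56.
|P∩Q| = 7.6048.
|P∩R| = 17.0333.
|Q∩R|: x∈[6,9], y∈[3,5] → 3·2 = 6.
|P∩Q∩R| = 4.2714.
|P ∪ Q ∪ R| = 101 − 30.6381 + 4.2714 = 74.63.

74.63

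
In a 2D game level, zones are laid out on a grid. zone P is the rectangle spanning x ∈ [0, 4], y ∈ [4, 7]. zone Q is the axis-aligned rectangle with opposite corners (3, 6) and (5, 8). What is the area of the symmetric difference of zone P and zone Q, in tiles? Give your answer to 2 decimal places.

|zone P∩zone Q|: x∈[3,4], y∈[6,7] → 1·1 = 1.
|zone P △ zone Q| = |zone P| + |zone Q| − 2·|zone P∩zone Q| = 12 + 4 − 2 = 14.00.

14.00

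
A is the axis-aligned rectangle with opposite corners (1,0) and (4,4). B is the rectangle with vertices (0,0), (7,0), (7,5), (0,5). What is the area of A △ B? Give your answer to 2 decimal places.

|A∩B|: x∈[1,4], y∈[0,4] → 3·4 = 12.
|A △ B| = |A| + |B| − 2·|A∩B| = 12 + 35 − 24 = 23.00.

23.00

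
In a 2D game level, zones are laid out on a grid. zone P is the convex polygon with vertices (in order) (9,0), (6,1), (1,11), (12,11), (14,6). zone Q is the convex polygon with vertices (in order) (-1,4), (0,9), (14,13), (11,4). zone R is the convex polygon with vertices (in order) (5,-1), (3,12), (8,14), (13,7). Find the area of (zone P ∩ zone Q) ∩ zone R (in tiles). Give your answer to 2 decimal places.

51.58

The region (zone P ∩ zone Q) ∩ zone R is the polygon with vertices (7,11), (10.143,11), (12.318,7.955), (11.5,5.5), (10,4), (4.5,4), (4.111,4.778), (3.316,9.947).
By the shoelace formula its area is 51.58.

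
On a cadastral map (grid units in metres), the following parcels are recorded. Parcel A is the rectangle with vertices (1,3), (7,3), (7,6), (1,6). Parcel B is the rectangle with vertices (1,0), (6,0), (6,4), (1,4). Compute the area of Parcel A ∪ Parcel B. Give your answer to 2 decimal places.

By inclusion–exclusion:
Individual areas: |Parcel A| = 18, |Parcel B| = 20.
|Parcel A∩Parcel B|: x∈[1,6], y∈[3,4] → 5·1 = 5.
|Parcel A ∪ Parcel B| = 38 − 5 = 33.00.

33.00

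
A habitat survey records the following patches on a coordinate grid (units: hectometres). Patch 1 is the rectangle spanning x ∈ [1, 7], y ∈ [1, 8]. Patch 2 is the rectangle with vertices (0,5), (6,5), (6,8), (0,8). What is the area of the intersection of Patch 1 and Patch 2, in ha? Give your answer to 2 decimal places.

|Patch 1∩Patch 2|: x∈[1,6], y∈[5,8] → 5·3 = 15.

15.00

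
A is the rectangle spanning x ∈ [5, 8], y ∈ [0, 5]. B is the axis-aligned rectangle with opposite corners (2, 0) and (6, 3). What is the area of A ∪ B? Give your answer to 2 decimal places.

By inclusion–exclusion:
Individual areas: |A| = 15, |B| = 12.
|A∩B|: x∈[5,6], y∈[0,3] → 1·3 = 3.
|A ∪ B| = 27 − 3 = 24.00.

24.00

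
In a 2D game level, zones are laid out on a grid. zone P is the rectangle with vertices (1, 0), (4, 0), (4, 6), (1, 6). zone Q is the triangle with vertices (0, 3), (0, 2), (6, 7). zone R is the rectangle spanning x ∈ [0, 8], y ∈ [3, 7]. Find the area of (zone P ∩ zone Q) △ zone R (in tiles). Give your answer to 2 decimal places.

|zone P ∩ zone Q| = 1.75.
|(zone P ∩ zone Q) ∩ zone R| = 1.7333.
|(zone P ∩ zone Q) △ zone R| = 1.75 + 32 − 3.4667 = 30.28.

30.28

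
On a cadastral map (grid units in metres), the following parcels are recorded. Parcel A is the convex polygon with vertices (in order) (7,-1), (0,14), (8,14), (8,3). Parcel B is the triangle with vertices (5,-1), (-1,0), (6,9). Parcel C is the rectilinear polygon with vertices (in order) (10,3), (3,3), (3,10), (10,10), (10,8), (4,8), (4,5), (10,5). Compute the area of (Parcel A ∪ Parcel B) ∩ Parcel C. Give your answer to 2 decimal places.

|Parcel A ∪ Parcel B| = 89.539.
|(Parcel A ∪ Parcel B) ∩ Parcel C| = 22.14.

22.14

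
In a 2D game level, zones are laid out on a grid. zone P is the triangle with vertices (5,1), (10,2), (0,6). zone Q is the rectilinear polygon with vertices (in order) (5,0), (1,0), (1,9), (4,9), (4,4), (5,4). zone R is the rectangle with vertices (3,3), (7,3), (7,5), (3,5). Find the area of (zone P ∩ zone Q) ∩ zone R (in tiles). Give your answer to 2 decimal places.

2.60

The region (zone P ∩ zone Q) ∩ zone R is the polygon with vertices (4,4), (5,4), (5,3), (3,3), (3,4.8), (4,4.4).
By the shoelace formula its area is 2.60.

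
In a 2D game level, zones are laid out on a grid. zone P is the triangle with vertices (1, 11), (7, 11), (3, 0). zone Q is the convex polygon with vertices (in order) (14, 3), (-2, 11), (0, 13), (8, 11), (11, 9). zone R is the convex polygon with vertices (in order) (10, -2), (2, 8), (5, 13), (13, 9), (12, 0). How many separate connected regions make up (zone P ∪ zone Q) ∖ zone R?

(zone P ∪ zone Q) ∖ zone R splits into 2 disjoint pieces (area 26.3279, area 1.6148).

2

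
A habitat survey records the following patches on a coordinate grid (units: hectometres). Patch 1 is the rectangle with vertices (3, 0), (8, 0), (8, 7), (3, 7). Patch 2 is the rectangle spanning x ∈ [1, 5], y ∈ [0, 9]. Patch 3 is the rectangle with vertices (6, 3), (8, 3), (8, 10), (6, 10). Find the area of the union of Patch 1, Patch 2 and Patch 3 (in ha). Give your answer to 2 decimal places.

By inclusion–exclusion:
Individual areas: |Patch 1| = 35, |Patch 2| = 36, |Patch 3| = 14.
|Patch 1∩Patch 2|: x∈[3,5], y∈[0,7] → 2·7 = 14.
|Patch 1∩Patch 3|: x∈[6,8], y∈[3,7] → 2·4 = 8.
|Patch 2∩Patch 3| = 0 (no overlap).
|Patch 1∩Patch 2∩Patch 3| = 0.
|Patch 1 ∪ Patch 2 ∪ Patch 3| = 85 − 22 + 0 = 63.00.

63.00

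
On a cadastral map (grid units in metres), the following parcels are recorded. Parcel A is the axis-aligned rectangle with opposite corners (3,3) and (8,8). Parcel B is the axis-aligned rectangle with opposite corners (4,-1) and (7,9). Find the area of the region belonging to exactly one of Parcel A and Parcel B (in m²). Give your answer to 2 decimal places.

|Parcel A∩Parcel B|: x∈[4,7], y∈[3,8] → 3·5 = 15.
|Parcel A △ Parcel B| = |Parcel A| + |Parcel B| − 2·|Parcel A∩Parcel B| = 25 + 30 − 30 = 25.00.

25.00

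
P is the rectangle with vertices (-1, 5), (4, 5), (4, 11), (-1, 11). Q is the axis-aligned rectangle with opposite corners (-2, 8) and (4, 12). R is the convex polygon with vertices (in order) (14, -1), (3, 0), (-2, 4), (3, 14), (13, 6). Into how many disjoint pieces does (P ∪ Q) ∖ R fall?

1

(P ∪ Q) ∖ R is a single connected region.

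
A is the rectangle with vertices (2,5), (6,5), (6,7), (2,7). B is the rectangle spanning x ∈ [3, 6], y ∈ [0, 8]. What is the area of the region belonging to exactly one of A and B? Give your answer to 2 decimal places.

|A∩B|: x∈[3,6], y∈[5,7] → 3·2 = 6.
|A △ B| = |A| + |B| − 2·|A∩B| = 8 + 24 − 12 = 20.00.

20.00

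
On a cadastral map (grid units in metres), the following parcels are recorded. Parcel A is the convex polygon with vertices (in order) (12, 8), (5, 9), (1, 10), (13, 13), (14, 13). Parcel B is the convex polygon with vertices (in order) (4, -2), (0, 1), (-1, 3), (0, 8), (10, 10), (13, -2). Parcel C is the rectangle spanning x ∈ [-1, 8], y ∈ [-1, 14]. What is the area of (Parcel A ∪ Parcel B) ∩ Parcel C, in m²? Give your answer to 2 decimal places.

89.46

The region (Parcel A ∪ Parcel B) ∩ Parcel C is the polygon with vertices (0,1), (-1,3), (0,8), (5,9), (1,10), (8,11.75), (8,-1), (2.667,-1).
By the shoelace formula its area is 89.46.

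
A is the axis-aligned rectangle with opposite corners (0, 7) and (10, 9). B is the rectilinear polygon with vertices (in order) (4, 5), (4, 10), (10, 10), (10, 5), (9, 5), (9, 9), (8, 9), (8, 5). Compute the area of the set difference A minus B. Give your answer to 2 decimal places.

10.00

|A| = 20, |A∩B| = 10.
|A ∖ B| = |A| − |A∩B| = 20 − 10 = 10.00.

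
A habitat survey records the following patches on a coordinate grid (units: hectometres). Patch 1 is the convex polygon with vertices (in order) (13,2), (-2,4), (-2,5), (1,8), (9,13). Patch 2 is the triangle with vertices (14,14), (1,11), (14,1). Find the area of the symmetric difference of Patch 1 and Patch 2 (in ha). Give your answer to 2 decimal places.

|Patch 1| = 88.5, |Patch 2| = 84.5, |Patch 1∩Patch 2| = 40.5363.
|Patch 1 △ Patch 2| = |Patch 1| + |Patch 2| − 2·|Patch 1∩Patch 2| = 88.5 + 84.5 − 81.0727 = 91.93.

91.93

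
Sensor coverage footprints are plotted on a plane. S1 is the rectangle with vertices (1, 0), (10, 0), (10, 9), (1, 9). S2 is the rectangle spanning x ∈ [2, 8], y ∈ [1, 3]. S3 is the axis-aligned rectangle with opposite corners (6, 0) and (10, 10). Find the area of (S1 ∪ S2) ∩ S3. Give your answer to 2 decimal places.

The region (S1 ∪ S2) ∩ S3 is the polygon with vertices (10,9), (10,0), (6,0), (6,9).
By the shoelace formula its area is 36.00.

36.00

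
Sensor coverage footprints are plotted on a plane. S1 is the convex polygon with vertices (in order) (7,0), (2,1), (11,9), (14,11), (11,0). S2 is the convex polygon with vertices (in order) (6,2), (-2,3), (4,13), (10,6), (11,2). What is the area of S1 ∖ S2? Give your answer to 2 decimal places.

34.53

|S1| = 56, |S1∩S2| = 21.4699.
|S1 ∖ S2| = |S1| − |S1∩S2| = 56 − 21.4699 = 34.53.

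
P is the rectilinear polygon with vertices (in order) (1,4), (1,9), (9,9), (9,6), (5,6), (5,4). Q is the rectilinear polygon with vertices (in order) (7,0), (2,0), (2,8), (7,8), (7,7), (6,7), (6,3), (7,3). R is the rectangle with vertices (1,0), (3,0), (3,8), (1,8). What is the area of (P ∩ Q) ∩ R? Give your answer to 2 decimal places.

The region (P ∩ Q) ∩ R is the polygon with vertices (2,4), (2,8), (3,8), (3,4).
By the shoelace formula its area is 4.00.

4.00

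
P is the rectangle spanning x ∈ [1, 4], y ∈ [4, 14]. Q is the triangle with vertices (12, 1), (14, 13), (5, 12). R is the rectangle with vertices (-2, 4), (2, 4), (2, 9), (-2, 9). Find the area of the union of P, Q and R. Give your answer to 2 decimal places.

98.00

By inclusion–exclusion:
Individual areas: |P| = 30, |Q| = 53, |R| = 20.
|P∩Q| = 0.
|P∩R|: x∈[1,2], y∈[4,9] → 1·5 = 5.
|Q∩R| = 0.
|P∩Q∩R| = 0.
|P ∪ Q ∪ R| = 103 − 5 + 0 = 98.00.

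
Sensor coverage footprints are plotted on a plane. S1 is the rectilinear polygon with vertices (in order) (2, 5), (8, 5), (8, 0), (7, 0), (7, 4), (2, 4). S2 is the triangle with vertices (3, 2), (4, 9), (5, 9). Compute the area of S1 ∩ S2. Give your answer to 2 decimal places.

The intersection is the polygon with vertices (3.857,5), (3.571,4), (3.286,4), (3.429,5).
By the shoelace formula its area is 0.36.

0.36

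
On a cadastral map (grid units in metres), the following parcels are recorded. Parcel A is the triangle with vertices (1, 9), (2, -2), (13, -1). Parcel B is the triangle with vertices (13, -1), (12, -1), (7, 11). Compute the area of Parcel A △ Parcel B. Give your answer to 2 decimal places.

65.72

|Parcel A| = 61, |Parcel B| = 6, |Parcel A∩Parcel B| = 0.6383.
|Parcel A △ Parcel B| = |Parcel A| + |Parcel B| − 2·|Parcel A∩Parcel B| = 61 + 6 − 1.2766 = 65.72.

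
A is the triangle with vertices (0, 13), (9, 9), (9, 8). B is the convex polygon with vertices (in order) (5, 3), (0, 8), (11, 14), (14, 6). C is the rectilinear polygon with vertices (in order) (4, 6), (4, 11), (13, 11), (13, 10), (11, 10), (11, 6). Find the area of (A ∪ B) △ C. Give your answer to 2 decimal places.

|A ∪ B| = 84.2743.
|(A ∪ B) ∩ C| = 36.0288.
|(A ∪ B) △ C| = 84.2743 + 37 − 72.0575 = 49.22.

49.22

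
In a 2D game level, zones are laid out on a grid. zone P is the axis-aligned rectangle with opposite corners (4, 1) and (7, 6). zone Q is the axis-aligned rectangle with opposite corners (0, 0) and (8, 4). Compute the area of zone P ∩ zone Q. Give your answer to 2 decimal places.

9.00

|zone P∩zone Q|: x∈[4,7], y∈[1,4] → 3·3 = 9.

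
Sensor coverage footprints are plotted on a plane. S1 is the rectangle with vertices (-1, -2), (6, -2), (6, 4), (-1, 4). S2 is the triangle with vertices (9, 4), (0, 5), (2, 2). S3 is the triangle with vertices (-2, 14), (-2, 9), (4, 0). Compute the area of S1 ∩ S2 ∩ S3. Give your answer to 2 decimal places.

The intersection is the polygon with vertices (2.56,2.16), (1.333,4), (2.286,4), (3.018,2.291).
By the shoelace formula its area is 1.32.

1.32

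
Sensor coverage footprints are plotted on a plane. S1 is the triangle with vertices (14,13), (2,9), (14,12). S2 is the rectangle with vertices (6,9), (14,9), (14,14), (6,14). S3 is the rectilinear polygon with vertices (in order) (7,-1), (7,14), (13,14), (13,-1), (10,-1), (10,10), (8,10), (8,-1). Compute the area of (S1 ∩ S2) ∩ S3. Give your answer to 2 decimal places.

4.00

The region (S1 ∩ S2) ∩ S3 is the polygon with vertices (7,10.25), (7,10.667), (13,12.667), (13,11.75).
By the shoelace formula its area is 4.00.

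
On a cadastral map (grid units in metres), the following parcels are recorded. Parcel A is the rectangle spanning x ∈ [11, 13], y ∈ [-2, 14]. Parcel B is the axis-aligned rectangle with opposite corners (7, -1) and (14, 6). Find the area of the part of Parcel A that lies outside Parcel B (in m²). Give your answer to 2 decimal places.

18.00

|Parcel A∩Parcel B|: x∈[11,13], y∈[-1,6] → 2·7 = 14.
|Parcel A| = 32.
|Parcel A ∖ Parcel B| = |Parcel A| − |Parcel A∩Parcel B| = 32 − 14 = 18.00.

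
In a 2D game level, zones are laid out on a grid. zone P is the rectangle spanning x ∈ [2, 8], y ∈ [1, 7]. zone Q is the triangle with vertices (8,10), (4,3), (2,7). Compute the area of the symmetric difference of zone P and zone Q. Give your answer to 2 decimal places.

|zone P| = 36, |zone Q| = 15, |zone P∩zone Q| = 8.5714.
|zone P △ zone Q| = |zone P| + |zone Q| − 2·|zone P∩zone Q| = 36 + 15 − 17.1429 = 33.86.

33.86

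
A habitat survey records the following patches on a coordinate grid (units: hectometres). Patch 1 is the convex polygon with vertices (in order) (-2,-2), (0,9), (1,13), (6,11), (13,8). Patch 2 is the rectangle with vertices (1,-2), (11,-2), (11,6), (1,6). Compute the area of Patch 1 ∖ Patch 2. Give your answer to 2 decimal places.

|Patch 1| = 99.5, |Patch 1∩Patch 2| = 27.
|Patch 1 ∖ Patch 2| = |Patch 1| − |Patch 1∩Patch 2| = 99.5 − 27 = 72.50.

72.50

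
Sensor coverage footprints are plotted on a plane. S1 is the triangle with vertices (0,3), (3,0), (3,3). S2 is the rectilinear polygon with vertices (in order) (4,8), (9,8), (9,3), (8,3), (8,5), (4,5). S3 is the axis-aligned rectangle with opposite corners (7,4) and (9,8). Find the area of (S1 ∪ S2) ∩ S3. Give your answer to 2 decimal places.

The region (S1 ∪ S2) ∩ S3 is the polygon with vertices (9,8), (9,4), (8,4), (8,5), (7,5), (7,8).
By the shoelace formula its area is 7.00.

7.00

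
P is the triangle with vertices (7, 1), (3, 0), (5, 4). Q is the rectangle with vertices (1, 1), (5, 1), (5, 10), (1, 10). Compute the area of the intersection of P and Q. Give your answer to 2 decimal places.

The intersection is the polygon with vertices (5,4), (5,1), (3.5,1).
By the shoelace formula its area is 2.25.

2.25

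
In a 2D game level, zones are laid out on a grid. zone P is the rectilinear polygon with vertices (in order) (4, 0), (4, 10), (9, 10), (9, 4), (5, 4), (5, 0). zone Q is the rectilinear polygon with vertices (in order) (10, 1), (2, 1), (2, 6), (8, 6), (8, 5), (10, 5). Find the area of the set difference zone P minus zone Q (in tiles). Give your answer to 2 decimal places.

22.00

|zone P| = 34, |zone P∩zone Q| = 12.
|zone P ∖ zone Q| = |zone P| − |zone P∩zone Q| = 34 − 12 = 22.00.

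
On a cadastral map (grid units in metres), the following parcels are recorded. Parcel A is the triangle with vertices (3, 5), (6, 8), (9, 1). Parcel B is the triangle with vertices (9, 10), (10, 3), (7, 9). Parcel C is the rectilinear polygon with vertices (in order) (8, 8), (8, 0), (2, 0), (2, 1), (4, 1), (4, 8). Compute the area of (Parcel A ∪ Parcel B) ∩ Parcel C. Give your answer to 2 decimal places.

|Parcel A ∪ Parcel B| = 22.5.
|(Parcel A ∪ Parcel B) ∩ Parcel C| = 13.58.

13.58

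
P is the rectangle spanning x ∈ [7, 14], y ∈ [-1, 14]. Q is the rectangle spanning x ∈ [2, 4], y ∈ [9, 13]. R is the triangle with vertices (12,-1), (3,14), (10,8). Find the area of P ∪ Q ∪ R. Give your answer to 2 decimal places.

119.34

By inclusion–exclusion:
Individual areas: |P| = 105, |Q| = 8, |R| = 25.5.
|P∩Q| = 0 (no overlap).
|P∩R| = 19.0238.
|Q∩R| = 0.1333.
|P∩Q∩R| = 0.
|P ∪ Q ∪ R| = 138.5 − 19.1571 + 0 = 119.34.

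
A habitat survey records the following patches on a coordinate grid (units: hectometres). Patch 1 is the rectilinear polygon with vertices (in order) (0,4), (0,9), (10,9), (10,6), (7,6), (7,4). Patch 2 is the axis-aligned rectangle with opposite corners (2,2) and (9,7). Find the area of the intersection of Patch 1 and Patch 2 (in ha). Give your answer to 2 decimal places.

17.00

The intersection is the polygon with vertices (7,6), (7,4), (2,4), (2,7), (9,7), (9,6).
By the shoelace formula its area is 17.00.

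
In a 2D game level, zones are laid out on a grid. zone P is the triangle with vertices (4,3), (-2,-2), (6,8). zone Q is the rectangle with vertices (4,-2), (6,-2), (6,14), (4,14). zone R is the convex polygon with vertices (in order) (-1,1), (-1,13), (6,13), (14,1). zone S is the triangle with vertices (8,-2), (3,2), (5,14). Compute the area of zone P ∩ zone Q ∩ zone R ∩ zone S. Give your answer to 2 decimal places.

2.50

The intersection is the polygon with vertices (4,5.5), (6,8), (4,3).
By the shoelace formula its area is 2.50.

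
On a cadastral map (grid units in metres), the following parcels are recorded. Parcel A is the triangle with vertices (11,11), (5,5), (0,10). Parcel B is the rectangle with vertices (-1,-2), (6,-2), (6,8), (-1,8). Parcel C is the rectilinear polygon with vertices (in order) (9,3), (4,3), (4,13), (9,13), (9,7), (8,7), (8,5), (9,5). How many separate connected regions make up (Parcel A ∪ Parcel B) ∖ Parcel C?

(Parcel A ∪ Parcel B) ∖ Parcel C splits into 2 disjoint pieces (area 66.7273, area 1.8182).

2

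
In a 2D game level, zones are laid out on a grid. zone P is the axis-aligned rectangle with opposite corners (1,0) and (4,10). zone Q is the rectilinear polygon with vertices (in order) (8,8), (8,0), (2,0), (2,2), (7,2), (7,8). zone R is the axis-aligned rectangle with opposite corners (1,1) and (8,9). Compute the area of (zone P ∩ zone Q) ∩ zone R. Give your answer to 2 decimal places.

The region (zone P ∩ zone Q) ∩ zone R is the polygon with vertices (2,2), (4,2), (4,1), (2,1).
By the shoelace formula its area is 2.00.

2.00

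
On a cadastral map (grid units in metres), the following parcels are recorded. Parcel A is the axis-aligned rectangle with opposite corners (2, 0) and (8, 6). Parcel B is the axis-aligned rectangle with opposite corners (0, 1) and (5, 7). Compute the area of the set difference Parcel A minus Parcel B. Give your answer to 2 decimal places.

|Parcel A∩Parcel B|: x∈[2,5], y∈[1,6] → 3·5 = 15.
|Parcel A| = 36.
|Parcel A ∖ Parcel B| = |Parcel A| − |Parcel A∩Parcel B| = 36 − 15 = 21.00.

21.00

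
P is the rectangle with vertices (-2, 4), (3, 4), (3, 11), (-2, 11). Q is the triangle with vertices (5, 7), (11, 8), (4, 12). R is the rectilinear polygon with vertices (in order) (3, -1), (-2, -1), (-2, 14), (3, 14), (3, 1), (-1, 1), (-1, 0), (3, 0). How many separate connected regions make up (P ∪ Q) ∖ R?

1

(P ∪ Q) ∖ R is a single connected region.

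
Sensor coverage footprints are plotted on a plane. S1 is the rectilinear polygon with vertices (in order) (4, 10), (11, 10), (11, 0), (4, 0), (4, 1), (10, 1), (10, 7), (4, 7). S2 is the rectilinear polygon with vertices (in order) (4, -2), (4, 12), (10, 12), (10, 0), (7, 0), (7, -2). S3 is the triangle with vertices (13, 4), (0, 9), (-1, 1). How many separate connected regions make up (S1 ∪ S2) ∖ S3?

2

(S1 ∪ S2) ∖ S3 splits into 2 disjoint pieces (area 39.1923, area 25.75).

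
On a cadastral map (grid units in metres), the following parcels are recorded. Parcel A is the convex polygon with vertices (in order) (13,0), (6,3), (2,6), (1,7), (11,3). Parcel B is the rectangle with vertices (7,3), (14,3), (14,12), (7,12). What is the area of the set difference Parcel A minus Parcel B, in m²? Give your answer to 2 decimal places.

|Parcel A| = 18, |Parcel A∩Parcel B| = 3.2.
|Parcel A ∖ Parcel B| = |Parcel A| − |Parcel A∩Parcel B| = 18 − 3.2 = 14.80.

14.80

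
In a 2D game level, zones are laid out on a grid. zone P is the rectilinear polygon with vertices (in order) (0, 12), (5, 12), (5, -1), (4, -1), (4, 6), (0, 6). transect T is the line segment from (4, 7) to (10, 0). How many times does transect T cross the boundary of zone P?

The segment meets the boundary at (5,5.833).

1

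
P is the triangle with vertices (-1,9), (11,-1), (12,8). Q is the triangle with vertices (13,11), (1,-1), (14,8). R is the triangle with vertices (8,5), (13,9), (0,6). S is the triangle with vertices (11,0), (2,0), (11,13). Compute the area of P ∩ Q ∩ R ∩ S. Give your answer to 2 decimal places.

3.95

The intersection is the polygon with vertices (11,8.077), (11,7.4), (8,5), (7.111,5.111), (10.143,8.143).
By the shoelace formula its area is 3.95.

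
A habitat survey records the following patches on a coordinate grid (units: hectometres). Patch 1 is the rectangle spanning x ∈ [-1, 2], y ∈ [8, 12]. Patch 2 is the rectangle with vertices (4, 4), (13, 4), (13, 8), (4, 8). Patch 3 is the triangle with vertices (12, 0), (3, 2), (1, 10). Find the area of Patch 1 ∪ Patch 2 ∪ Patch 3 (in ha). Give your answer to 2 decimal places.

75.06

By inclusion–exclusion:
Individual areas: |Patch 1| = 12, |Patch 2| = 36, |Patch 3| = 34.
|Patch 1∩Patch 2| = 0 (no overlap).
|Patch 1∩Patch 3| = 1.0455.
|Patch 2∩Patch 3| = 5.8909.
|Patch 1∩Patch 2∩Patch 3| = 0.
|Patch 1 ∪ Patch 2 ∪ Patch 3| = 82 − 6.9364 + 0 = 75.06.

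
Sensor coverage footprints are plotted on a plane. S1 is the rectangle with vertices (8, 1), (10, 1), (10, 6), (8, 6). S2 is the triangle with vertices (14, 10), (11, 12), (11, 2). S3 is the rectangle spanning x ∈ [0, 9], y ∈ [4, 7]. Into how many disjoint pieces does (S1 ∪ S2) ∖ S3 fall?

(S1 ∪ S2) ∖ S3 splits into 2 disjoint pieces (area 8, area 15).

2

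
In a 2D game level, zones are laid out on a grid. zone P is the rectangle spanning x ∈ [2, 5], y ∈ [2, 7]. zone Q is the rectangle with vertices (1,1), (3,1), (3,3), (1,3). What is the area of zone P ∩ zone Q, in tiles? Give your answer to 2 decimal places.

1.00

|zone P∩zone Q|: x∈[2,3], y∈[2,3] → 1·1 = 1.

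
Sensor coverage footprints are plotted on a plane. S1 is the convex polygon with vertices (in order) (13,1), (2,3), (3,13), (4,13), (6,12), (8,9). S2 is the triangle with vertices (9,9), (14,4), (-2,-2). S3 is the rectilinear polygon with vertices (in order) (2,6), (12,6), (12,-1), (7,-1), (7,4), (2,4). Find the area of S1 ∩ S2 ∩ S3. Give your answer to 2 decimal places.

The intersection is the polygon with vertices (6,6), (9.875,6), (11.671,3.127), (8.286,1.857), (7,2.091), (7,4), (4,4).
By the shoelace formula its area is 18.47.

18.47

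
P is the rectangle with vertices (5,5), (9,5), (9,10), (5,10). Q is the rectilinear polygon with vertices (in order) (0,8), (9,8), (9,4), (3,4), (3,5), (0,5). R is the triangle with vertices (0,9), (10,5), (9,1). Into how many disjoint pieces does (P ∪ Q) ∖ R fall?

2

(P ∪ Q) ∖ R splits into 2 disjoint pieces (area 10.5, area 16.45).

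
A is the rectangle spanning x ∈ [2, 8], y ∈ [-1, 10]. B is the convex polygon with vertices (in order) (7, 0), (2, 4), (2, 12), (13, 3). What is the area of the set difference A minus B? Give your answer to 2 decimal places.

|A| = 66, |A∩B| = 44.5783.
|A ∖ B| = |A| − |A∩B| = 66 − 44.5783 = 21.42.

21.42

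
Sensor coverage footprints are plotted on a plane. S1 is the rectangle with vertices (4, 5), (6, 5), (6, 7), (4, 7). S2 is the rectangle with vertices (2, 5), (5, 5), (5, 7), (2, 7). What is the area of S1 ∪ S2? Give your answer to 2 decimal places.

By inclusion–exclusion:
Individual areas: |S1| = 4, |S2| = 6.
|S1∩S2|: x∈[4,5], y∈[5,7] → 1·2 = 2.
|S1 ∪ S2| = 10 − 2 = 8.00.

8.00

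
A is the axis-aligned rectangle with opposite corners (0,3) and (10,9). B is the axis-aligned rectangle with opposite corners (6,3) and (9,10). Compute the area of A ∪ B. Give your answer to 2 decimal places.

By inclusion–exclusion:
Individual areas: |A| = 60, |B| = 21.
|A∩B|: x∈[6,9], y∈[3,9] → 3·6 = 18.
|A ∪ B| = 81 − 18 = 63.00.

63.00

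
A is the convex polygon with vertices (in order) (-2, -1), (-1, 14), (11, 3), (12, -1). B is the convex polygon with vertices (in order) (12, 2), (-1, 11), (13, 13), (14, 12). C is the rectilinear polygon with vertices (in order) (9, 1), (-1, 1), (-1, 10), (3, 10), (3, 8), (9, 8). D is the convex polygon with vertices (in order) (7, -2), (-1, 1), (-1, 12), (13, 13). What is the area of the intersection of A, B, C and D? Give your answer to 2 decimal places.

7.91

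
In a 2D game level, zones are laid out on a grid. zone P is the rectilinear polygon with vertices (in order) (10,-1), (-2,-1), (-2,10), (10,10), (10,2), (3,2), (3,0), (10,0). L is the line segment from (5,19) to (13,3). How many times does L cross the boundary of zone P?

The segment meets the boundary at (10,9), (9.5,10).

2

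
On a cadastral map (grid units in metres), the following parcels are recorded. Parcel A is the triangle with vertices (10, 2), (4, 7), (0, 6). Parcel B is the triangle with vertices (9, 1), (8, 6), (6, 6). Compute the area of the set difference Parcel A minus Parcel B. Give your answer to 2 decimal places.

|Parcel A| = 13, |Parcel A∩Parcel B| = 1.0527.
|Parcel A ∖ Parcel B| = |Parcel A| − |Parcel A∩Parcel B| = 13 − 1.0527 = 11.95.

11.95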